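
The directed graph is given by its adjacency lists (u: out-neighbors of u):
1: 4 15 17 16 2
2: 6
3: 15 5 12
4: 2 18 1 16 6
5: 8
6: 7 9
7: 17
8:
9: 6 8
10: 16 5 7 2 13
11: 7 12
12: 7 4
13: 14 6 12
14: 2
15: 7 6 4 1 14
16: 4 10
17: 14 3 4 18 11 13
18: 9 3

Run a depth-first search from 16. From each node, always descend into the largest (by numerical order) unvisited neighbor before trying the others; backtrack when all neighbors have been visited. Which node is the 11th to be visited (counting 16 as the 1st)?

18

Visit 16
16 → 10
10 → 13
13 → 14
14 → 2
2 → 6
6 → 9
9 → 8
6 → 7
7 → 17
17 → 18
18 → 3
3 → 15
15 → 4
4 → 1
3 → 12
3 → 5
17 → 11

Visit order: 16, 10, 13, 14, 2, 6, 9, 8, 7, 17, 18, 3, 15, 4, 1, 12, 5, 11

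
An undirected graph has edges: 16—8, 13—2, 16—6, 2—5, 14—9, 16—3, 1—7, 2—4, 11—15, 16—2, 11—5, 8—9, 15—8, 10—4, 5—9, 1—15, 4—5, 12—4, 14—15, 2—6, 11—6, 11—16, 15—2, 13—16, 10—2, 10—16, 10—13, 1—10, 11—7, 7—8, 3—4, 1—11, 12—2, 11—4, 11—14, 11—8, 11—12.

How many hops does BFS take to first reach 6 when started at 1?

2

Level 0: 1
Level 1: 7, 10, 11, 15
Level 2: 2, 4, 5, 6, 8, 12, 13, 14, 16
Level 3: 3, 9
6 first appears at level 2.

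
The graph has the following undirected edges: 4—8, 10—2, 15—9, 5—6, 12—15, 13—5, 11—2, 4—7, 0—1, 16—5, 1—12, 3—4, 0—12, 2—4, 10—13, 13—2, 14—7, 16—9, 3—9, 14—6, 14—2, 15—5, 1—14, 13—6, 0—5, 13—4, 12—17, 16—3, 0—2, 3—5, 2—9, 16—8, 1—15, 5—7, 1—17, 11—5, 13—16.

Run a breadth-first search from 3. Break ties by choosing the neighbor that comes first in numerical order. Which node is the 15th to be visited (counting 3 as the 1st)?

Visit 3; enqueue 4, 5, 9, 16 → queue [4, 5, 9, 16]
Visit 4; enqueue 2, 7, 8, 13 → queue [5, 9, 16, 2, 7, 8, 13]
Visit 5; enqueue 0, 6, 11, 15 → queue [9, 16, 2, 7, 8, 13, 0, 6, 11, 15]
Visit 9 → queue [16, 2, 7, 8, 13, 0, 6, 11, 15]
Visit 16 → queue [2, 7, 8, 13, 0, 6, 11, 15]
Visit 2; enqueue 10, 14 → queue [7, 8, 13, 0, 6, 11, 15, 10, 14]
Visit 7 → queue [8, 13, 0, 6, 11, 15, 10, 14]
Visit 8 → queue [13, 0, 6, 11, 15, 10, 14]
Visit 13 → queue [0, 6, 11, 15, 10, 14]
Visit 0; enqueue 1, 12 → queue [6, 11, 15, 10, 14, 1, 12]
Visit 6 → queue [11, 15, 10, 14, 1, 12]
Visit 11 → queue [15, 10, 14, 1, 12]
Visit 15 → queue [10, 14, 1, 12]
Visit 10 → queue [14, 1, 12]
Visit 14 → queue [1, 12]
Visit 1; enqueue 17 → queue [12, 17]
Visit 12 → queue [17]
Visit 17 → queue []

Visit order: 3, 4, 5, 9, 16, 2, 7, 8, 13, 0, 6, 11, 15, 10, 14, 1, 12, 17

14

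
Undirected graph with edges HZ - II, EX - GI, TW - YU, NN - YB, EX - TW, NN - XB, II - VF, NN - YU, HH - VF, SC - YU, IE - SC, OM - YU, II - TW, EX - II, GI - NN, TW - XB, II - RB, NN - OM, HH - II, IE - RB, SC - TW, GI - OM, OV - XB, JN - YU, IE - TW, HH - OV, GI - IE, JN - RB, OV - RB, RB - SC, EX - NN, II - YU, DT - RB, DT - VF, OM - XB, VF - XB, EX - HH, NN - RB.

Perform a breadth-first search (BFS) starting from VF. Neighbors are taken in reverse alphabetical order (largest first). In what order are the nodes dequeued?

VF, XB, II, HH, DT, TW, OV, OM, NN, YU, RB, HZ, EX, SC, IE, GI, YB, JN

Visit VF; enqueue XB, II, HH, DT → queue [XB, II, HH, DT]
Visit XB; enqueue TW, OV, OM, NN → queue [II, HH, DT, TW, OV, OM, NN]
Visit II; enqueue YU, RB, HZ, EX → queue [HH, DT, TW, OV, OM, NN, YU, RB, HZ, EX]
Visit HH → queue [DT, TW, OV, OM, NN, YU, RB, HZ, EX]
Visit DT → queue [TW, OV, OM, NN, YU, RB, HZ, EX]
Visit TW; enqueue SC, IE → queue [OV, OM, NN, YU, RB, HZ, EX, SC, IE]
Visit OV → queue [OM, NN, YU, RB, HZ, EX, SC, IE]
Visit OM; enqueue GI → queue [NN, YU, RB, HZ, EX, SC, IE, GI]
Visit NN; enqueue YB → queue [YU, RB, HZ, EX, SC, IE, GI, YB]
Visit YU; enqueue JN → queue [RB, HZ, EX, SC, IE, GI, YB, JN]
Visit RB → queue [HZ, EX, SC, IE, GI, YB, JN]
Visit HZ → queue [EX, SC, IE, GI, YB, JN]
Visit EX → queue [SC, IE, GI, YB, JN]
Visit SC → queue [IE, GI, YB, JN]
Visit IE → queue [GI, YB, JN]
Visit GI → queue [YB, JN]
Visit YB → queue [JN]
Visit JN → queue []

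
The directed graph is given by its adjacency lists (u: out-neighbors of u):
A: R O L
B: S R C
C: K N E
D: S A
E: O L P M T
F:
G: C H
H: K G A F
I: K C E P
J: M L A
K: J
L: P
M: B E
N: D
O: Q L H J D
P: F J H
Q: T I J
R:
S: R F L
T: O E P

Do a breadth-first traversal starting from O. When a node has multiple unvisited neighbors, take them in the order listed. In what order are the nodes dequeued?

O → Q → L → H → J → D → T → I → P → K → G → A → F → M → S → E → C → R → B → N

Visit O; enqueue Q, L, H, J, D → queue [Q, L, H, J, D]
Visit Q; enqueue T, I → queue [L, H, J, D, T, I]
Visit L; enqueue P → queue [H, J, D, T, I, P]
Visit H; enqueue K, G, A, F → queue [J, D, T, I, P, K, G, A, F]
Visit J; enqueue M → queue [D, T, I, P, K, G, A, F, M]
Visit D; enqueue S → queue [T, I, P, K, G, A, F, M, S]
Visit T; enqueue E → queue [I, P, K, G, A, F, M, S, E]
Visit I; enqueue C → queue [P, K, G, A, F, M, S, E, C]
Visit P → queue [K, G, A, F, M, S, E, C]
Visit K → queue [G, A, F, M, S, E, C]
Visit G → queue [A, F, M, S, E, C]
Visit A; enqueue R → queue [F, M, S, E, C, R]
Visit F → queue [M, S, E, C, R]
Visit M; enqueue B → queue [S, E, C, R, B]
Visit S → queue [E, C, R, B]
Visit E → queue [C, R, B]
Visit C; enqueue N → queue [R, B, N]
Visit R → queue [B, N]
Visit B → queue [N]
Visit N → queue []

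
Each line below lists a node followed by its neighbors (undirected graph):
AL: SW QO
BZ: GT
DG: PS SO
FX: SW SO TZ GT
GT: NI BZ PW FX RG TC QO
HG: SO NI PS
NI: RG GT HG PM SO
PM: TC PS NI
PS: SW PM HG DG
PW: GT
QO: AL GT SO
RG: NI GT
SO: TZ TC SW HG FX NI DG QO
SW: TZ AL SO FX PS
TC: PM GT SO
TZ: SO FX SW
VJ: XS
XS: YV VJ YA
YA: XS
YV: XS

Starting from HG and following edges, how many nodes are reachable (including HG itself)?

BFS from HG visits: HG, NI, PS, SO, GT, PM, RG, DG, SW, FX, QO, TC, TZ, BZ, PW, AL
Reachable nodes: 16 of 20 total.

16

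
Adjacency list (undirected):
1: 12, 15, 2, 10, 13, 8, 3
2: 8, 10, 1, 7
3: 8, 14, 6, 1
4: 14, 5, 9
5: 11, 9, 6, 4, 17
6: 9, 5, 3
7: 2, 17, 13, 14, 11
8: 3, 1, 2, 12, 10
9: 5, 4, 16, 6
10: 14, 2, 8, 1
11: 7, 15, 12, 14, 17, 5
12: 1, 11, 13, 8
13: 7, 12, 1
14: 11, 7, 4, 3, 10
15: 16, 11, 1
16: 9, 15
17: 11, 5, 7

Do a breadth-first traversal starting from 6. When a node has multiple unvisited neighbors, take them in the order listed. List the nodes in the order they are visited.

6 → 9 → 5 → 3 → 4 → 16 → 11 → 17 → 8 → 14 → 1 → 15 → 7 → 12 → 2 → 10 → 13

Visit 6; enqueue 9, 5, 3 → queue [9, 5, 3]
Visit 9; enqueue 4, 16 → queue [5, 3, 4, 16]
Visit 5; enqueue 11, 17 → queue [3, 4, 16, 11, 17]
Visit 3; enqueue 8, 14, 1 → queue [4, 16, 11, 17, 8, 14, 1]
Visit 4 → queue [16, 11, 17, 8, 14, 1]
Visit 16; enqueue 15 → queue [11, 17, 8, 14, 1, 15]
Visit 11; enqueue 7, 12 → queue [17, 8, 14, 1, 15, 7, 12]
Visit 17 → queue [8, 14, 1, 15, 7, 12]
Visit 8; enqueue 2, 10 → queue [14, 1, 15, 7, 12, 2, 10]
Visit 14 → queue [1, 15, 7, 12, 2, 10]
Visit 1; enqueue 13 → queue [15, 7, 12, 2, 10, 13]
Visit 15 → queue [7, 12, 2, 10, 13]
Visit 7 → queue [12, 2, 10, 13]
Visit 12 → queue [2, 10, 13]
Visit 2 → queue [10, 13]
Visit 10 → queue [13]
Visit 13 → queue []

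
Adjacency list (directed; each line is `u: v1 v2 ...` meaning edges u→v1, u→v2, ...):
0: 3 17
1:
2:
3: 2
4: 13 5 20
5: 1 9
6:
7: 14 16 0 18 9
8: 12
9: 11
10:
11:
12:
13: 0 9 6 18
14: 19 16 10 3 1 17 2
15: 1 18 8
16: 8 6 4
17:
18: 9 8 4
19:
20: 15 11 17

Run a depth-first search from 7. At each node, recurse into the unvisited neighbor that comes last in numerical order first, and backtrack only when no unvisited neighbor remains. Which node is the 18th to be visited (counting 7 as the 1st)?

16

Visit 7
7 → 18
18 → 9
9 → 11
18 → 8
8 → 12
18 → 4
4 → 20
20 → 17
20 → 15
15 → 1
4 → 13
13 → 6
13 → 0
0 → 3
3 → 2
4 → 5
7 → 16
7 → 14
14 → 19
14 → 10

Visit order: 7, 18, 9, 11, 8, 12, 4, 20, 17, 15, 1, 13, 6, 0, 3, 2, 5, 16, 14, 19, 10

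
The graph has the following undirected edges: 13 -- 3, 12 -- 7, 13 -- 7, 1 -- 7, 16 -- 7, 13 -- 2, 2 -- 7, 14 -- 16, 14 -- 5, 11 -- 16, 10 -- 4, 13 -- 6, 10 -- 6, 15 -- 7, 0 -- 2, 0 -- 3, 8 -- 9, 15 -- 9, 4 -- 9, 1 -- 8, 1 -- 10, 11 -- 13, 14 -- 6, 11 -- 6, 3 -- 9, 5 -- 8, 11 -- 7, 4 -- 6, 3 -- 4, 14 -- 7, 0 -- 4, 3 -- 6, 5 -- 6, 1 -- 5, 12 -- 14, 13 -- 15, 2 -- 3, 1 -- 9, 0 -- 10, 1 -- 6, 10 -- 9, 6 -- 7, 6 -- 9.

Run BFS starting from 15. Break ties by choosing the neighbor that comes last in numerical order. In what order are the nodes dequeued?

Visit 15; enqueue 13, 9, 7 → queue [13, 9, 7]
Visit 13; enqueue 11, 6, 3, 2 → queue [9, 7, 11, 6, 3, 2]
Visit 9; enqueue 10, 8, 4, 1 → queue [7, 11, 6, 3, 2, 10, 8, 4, 1]
Visit 7; enqueue 16, 14, 12 → queue [11, 6, 3, 2, 10, 8, 4, 1, 16, 14, 12]
Visit 11 → queue [6, 3, 2, 10, 8, 4, 1, 16, 14, 12]
Visit 6; enqueue 5 → queue [3, 2, 10, 8, 4, 1, 16, 14, 12, 5]
Visit 3; enqueue 0 → queue [2, 10, 8, 4, 1, 16, 14, 12, 5, 0]
Visit 2 → queue [10, 8, 4, 1, 16, 14, 12, 5, 0]
Visit 10 → queue [8, 4, 1, 16, 14, 12, 5, 0]
Visit 8 → queue [4, 1, 16, 14, 12, 5, 0]
Visit 4 → queue [1, 16, 14, 12, 5, 0]
Visit 1 → queue [16, 14, 12, 5, 0]
Visit 16 → queue [14, 12, 5, 0]
Visit 14 → queue [12, 5, 0]
Visit 12 → queue [5, 0]
Visit 5 → queue [0]
Visit 0 → queue []

15 13 9 7 11 6 3 2 10 8 4 1 16 14 12 5 0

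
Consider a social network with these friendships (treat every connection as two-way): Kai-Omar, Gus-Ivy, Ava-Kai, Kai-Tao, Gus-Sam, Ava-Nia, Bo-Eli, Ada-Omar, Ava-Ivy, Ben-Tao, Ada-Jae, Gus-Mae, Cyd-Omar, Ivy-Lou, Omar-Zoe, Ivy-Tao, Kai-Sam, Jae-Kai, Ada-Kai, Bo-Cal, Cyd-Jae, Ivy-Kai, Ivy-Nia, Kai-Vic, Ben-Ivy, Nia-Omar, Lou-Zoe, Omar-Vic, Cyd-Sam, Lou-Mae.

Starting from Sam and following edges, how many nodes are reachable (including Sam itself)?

BFS from Sam visits: Sam, Cyd, Gus, Kai, Jae, Omar, Ivy, Mae, Ada, Ava, Tao, Vic, Nia, Zoe, Ben, Lou
Reachable nodes: 16 of 19 total.

16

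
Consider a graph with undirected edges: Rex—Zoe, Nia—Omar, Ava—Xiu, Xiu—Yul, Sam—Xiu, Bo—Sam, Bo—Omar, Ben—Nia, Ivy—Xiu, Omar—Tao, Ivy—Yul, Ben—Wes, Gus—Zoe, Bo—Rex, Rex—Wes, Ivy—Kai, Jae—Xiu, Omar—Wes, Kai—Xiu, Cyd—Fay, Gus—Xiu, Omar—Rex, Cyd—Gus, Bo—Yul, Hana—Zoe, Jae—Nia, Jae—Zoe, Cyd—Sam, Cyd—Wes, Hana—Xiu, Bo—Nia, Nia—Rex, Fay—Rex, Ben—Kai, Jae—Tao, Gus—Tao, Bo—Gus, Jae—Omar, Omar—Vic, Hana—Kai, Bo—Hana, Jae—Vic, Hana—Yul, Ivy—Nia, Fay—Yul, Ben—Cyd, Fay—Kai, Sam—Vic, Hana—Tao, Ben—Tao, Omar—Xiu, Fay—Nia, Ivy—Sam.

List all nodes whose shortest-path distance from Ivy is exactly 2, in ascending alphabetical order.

Ava, Ben, Bo, Cyd, Fay, Gus, Hana, Jae, Omar, Rex, Vic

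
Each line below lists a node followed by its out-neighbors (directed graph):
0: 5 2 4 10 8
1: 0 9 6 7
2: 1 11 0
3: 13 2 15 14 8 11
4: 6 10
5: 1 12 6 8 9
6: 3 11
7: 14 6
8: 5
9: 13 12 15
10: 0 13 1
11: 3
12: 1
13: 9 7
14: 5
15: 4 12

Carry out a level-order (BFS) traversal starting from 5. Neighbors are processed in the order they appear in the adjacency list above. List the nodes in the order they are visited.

5 1 12 6 8 9 0 7 3 11 13 15 2 4 10 14

Visit 5; enqueue 1, 12, 6, 8, 9 → queue [1, 12, 6, 8, 9]
Visit 1; enqueue 0, 7 → queue [12, 6, 8, 9, 0, 7]
Visit 12 → queue [6, 8, 9, 0, 7]
Visit 6; enqueue 3, 11 → queue [8, 9, 0, 7, 3, 11]
Visit 8 → queue [9, 0, 7, 3, 11]
Visit 9; enqueue 13, 15 → queue [0, 7, 3, 11, 13, 15]
Visit 0; enqueue 2, 4, 10 → queue [7, 3, 11, 13, 15, 2, 4, 10]
Visit 7; enqueue 14 → queue [3, 11, 13, 15, 2, 4, 10, 14]
Visit 3 → queue [11, 13, 15, 2, 4, 10, 14]
Visit 11 → queue [13, 15, 2, 4, 10, 14]
Visit 13 → queue [15, 2, 4, 10, 14]
Visit 15 → queue [2, 4, 10, 14]
Visit 2 → queue [4, 10, 14]
Visit 4 → queue [10, 14]
Visit 10 → queue [14]
Visit 14 → queue []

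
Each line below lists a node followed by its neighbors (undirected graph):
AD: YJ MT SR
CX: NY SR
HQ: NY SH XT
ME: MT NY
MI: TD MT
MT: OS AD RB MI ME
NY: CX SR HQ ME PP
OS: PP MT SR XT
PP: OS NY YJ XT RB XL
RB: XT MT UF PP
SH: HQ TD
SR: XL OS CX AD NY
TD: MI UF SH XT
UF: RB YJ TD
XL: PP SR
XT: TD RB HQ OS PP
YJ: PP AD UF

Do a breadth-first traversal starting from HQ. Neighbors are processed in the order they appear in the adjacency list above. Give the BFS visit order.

Visit HQ; enqueue NY, SH, XT → queue [NY, SH, XT]
Visit NY; enqueue CX, SR, ME, PP → queue [SH, XT, CX, SR, ME, PP]
Visit SH; enqueue TD → queue [XT, CX, SR, ME, PP, TD]
Visit XT; enqueue RB, OS → queue [CX, SR, ME, PP, TD, RB, OS]
Visit CX → queue [SR, ME, PP, TD, RB, OS]
Visit SR; enqueue XL, AD → queue [ME, PP, TD, RB, OS, XL, AD]
Visit ME; enqueue MT → queue [PP, TD, RB, OS, XL, AD, MT]
Visit PP; enqueue YJ → queue [TD, RB, OS, XL, AD, MT, YJ]
Visit TD; enqueue MI, UF → queue [RB, OS, XL, AD, MT, YJ, MI, UF]
Visit RB → queue [OS, XL, AD, MT, YJ, MI, UF]
Visit OS → queue [XL, AD, MT, YJ, MI, UF]
Visit XL → queue [AD, MT, YJ, MI, UF]
Visit AD → queue [MT, YJ, MI, UF]
Visit MT → queue [YJ, MI, UF]
Visit YJ → queue [MI, UF]
Visit MI → queue [UF]
Visit UF → queue []

HQ -> NY -> SH -> XT -> CX -> SR -> ME -> PP -> TD -> RB -> OS -> XL -> AD -> MT -> YJ -> MI -> UF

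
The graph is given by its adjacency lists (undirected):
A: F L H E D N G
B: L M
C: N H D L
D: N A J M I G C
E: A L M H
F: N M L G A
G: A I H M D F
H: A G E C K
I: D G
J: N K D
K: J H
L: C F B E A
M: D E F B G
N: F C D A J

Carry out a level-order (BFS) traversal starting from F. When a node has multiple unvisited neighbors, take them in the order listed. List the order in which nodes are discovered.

F N M L G A C D J E B I H K

Visit F; enqueue N, M, L, G, A → queue [N, M, L, G, A]
Visit N; enqueue C, D, J → queue [M, L, G, A, C, D, J]
Visit M; enqueue E, B → queue [L, G, A, C, D, J, E, B]
Visit L → queue [G, A, C, D, J, E, B]
Visit G; enqueue I, H → queue [A, C, D, J, E, B, I, H]
Visit A → queue [C, D, J, E, B, I, H]
Visit C → queue [D, J, E, B, I, H]
Visit D → queue [J, E, B, I, H]
Visit J; enqueue K → queue [E, B, I, H, K]
Visit E → queue [B, I, H, K]
Visit B → queue [I, H, K]
Visit I → queue [H, K]
Visit H → queue [K]
Visit K → queue []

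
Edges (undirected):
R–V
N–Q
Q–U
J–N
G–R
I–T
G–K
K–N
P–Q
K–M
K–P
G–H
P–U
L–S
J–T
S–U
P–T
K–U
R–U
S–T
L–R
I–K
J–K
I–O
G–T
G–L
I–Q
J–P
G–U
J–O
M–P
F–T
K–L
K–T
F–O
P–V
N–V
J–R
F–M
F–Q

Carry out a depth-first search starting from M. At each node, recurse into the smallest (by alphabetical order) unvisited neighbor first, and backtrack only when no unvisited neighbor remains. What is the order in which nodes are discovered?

Visit M
M → F
F → O
O → I
I → K
K → G
G → H
G → L
L → R
R → J
J → N
N → Q
Q → P
P → T
T → S
S → U
P → V

M F O I K G H L R J N Q P T S U V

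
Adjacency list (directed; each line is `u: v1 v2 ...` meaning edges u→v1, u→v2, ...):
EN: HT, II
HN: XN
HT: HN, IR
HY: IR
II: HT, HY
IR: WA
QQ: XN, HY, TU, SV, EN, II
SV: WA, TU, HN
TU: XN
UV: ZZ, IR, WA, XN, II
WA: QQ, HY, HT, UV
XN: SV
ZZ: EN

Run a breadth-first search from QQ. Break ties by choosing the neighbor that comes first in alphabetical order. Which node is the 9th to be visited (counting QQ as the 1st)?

IR

Visit QQ; enqueue EN, HY, II, SV, TU, XN → queue [EN, HY, II, SV, TU, XN]
Visit EN; enqueue HT → queue [HY, II, SV, TU, XN, HT]
Visit HY; enqueue IR → queue [II, SV, TU, XN, HT, IR]
Visit II → queue [SV, TU, XN, HT, IR]
Visit SV; enqueue HN, WA → queue [TU, XN, HT, IR, HN, WA]
Visit TU → queue [XN, HT, IR, HN, WA]
Visit XN → queue [HT, IR, HN, WA]
Visit HT → queue [IR, HN, WA]
Visit IR → queue [HN, WA]
Visit HN → queue [WA]
Visit WA; enqueue UV → queue [UV]
Visit UV; enqueue ZZ → queue [ZZ]
Visit ZZ → queue []

Visit order: QQ, EN, HY, II, SV, TU, XN, HT, IR, HN, WA, UV, ZZ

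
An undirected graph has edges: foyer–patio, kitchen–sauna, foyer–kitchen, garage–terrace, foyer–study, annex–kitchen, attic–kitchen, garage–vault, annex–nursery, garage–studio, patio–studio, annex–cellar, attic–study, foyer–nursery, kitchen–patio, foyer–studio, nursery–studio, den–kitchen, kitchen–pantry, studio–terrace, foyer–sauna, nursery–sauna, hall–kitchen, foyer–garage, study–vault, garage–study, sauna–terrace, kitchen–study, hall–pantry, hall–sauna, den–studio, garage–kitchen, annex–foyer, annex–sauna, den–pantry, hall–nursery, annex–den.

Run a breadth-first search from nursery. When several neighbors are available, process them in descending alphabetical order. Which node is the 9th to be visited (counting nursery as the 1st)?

Visit nursery; enqueue studio, sauna, hall, foyer, annex → queue [studio, sauna, hall, foyer, annex]
Visit studio; enqueue terrace, patio, garage, den → queue [sauna, hall, foyer, annex, terrace, patio, garage, den]
Visit sauna; enqueue kitchen → queue [hall, foyer, annex, terrace, patio, garage, den, kitchen]
Visit hall; enqueue pantry → queue [foyer, annex, terrace, patio, garage, den, kitchen, pantry]
Visit foyer; enqueue study → queue [annex, terrace, patio, garage, den, kitchen, pantry, study]
Visit annex; enqueue cellar → queue [terrace, patio, garage, den, kitchen, pantry, study, cellar]
Visit terrace → queue [patio, garage, den, kitchen, pantry, study, cellar]
Visit patio → queue [garage, den, kitchen, pantry, study, cellar]
Visit garage; enqueue vault → queue [den, kitchen, pantry, study, cellar, vault]
Visit den → queue [kitchen, pantry, study, cellar, vault]
Visit kitchen; enqueue attic → queue [pantry, study, cellar, vault, attic]
Visit pantry → queue [study, cellar, vault, attic]
Visit study → queue [cellar, vault, attic]
Visit cellar → queue [vault, attic]
Visit vault → queue [attic]
Visit attic → queue []

Visit order: nursery, studio, sauna, hall, foyer, annex, terrace, patio, garage, den, kitchen, pantry, study, cellar, vault, attic

garage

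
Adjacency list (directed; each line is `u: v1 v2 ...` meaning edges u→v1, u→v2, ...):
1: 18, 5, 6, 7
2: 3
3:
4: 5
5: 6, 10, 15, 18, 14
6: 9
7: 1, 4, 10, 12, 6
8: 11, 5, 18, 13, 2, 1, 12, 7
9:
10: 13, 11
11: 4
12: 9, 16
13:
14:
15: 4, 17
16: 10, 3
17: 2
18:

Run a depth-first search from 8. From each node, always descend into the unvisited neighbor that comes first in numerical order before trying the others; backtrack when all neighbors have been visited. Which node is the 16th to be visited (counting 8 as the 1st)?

Visit 8
8 → 1
1 → 5
5 → 6
6 → 9
5 → 10
10 → 11
11 → 4
10 → 13
5 → 14
5 → 15
15 → 17
17 → 2
2 → 3
5 → 18
1 → 7
7 → 12
12 → 16

Visit order: 8, 1, 5, 6, 9, 10, 11, 4, 13, 14, 15, 17, 2, 3, 18, 7, 12, 16

7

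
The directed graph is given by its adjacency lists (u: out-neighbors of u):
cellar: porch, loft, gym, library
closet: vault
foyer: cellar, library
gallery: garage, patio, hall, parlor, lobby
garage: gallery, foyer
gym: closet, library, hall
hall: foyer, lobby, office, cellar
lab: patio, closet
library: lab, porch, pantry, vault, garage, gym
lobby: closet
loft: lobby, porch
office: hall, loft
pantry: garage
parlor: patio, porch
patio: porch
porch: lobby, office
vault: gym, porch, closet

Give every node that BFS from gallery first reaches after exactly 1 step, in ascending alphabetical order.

Level 0: gallery
Level 1: garage, hall, lobby, parlor, patio
Level 2: cellar, closet, foyer, office, porch
Level 3: gym, library, loft, vault
Level 4: lab, pantry

garage, hall, lobby, parlor, patio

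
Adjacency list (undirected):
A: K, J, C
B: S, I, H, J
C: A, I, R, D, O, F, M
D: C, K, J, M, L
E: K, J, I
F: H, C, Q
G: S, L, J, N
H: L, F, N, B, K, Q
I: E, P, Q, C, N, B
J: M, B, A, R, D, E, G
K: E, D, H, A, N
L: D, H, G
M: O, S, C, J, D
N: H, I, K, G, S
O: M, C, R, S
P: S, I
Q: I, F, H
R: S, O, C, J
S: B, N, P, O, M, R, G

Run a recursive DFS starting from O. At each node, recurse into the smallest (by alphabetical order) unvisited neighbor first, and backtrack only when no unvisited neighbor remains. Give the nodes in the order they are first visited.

Visit O
O → C
C → A
A → J
J → B
B → H
H → F
F → Q
Q → I
I → E
E → K
K → D
D → L
L → G
G → N
N → S
S → M
S → P
S → R

O, C, A, J, B, H, F, Q, I, E, K, D, L, G, N, S, M, P, R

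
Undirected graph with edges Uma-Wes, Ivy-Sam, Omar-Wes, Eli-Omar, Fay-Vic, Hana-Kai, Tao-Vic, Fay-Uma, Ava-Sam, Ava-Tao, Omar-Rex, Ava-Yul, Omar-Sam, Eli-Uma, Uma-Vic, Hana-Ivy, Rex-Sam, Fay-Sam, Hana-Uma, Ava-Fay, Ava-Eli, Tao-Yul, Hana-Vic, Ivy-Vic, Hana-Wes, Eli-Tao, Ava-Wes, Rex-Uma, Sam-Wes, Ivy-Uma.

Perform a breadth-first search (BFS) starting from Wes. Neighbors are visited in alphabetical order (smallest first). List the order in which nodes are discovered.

Wes, Ava, Hana, Omar, Sam, Uma, Eli, Fay, Tao, Yul, Ivy, Kai, Vic, Rex

Visit Wes; enqueue Ava, Hana, Omar, Sam, Uma → queue [Ava, Hana, Omar, Sam, Uma]
Visit Ava; enqueue Eli, Fay, Tao, Yul → queue [Hana, Omar, Sam, Uma, Eli, Fay, Tao, Yul]
Visit Hana; enqueue Ivy, Kai, Vic → queue [Omar, Sam, Uma, Eli, Fay, Tao, Yul, Ivy, Kai, Vic]
Visit Omar; enqueue Rex → queue [Sam, Uma, Eli, Fay, Tao, Yul, Ivy, Kai, Vic, Rex]
Visit Sam → queue [Uma, Eli, Fay, Tao, Yul, Ivy, Kai, Vic, Rex]
Visit Uma → queue [Eli, Fay, Tao, Yul, Ivy, Kai, Vic, Rex]
Visit Eli → queue [Fay, Tao, Yul, Ivy, Kai, Vic, Rex]
Visit Fay → queue [Tao, Yul, Ivy, Kai, Vic, Rex]
Visit Tao → queue [Yul, Ivy, Kai, Vic, Rex]
Visit Yul → queue [Ivy, Kai, Vic, Rex]
Visit Ivy → queue [Kai, Vic, Rex]
Visit Kai → queue [Vic, Rex]
Visit Vic → queue [Rex]
Visit Rex → queue []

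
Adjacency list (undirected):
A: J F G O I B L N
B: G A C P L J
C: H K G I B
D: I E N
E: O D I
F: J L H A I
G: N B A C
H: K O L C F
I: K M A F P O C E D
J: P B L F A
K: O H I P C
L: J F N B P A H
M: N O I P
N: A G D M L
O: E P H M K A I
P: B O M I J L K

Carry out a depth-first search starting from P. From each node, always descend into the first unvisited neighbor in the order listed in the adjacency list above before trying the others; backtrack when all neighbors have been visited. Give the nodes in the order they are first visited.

P → B → G → N → A → J → L → F → H → K → O → E → D → I → M → C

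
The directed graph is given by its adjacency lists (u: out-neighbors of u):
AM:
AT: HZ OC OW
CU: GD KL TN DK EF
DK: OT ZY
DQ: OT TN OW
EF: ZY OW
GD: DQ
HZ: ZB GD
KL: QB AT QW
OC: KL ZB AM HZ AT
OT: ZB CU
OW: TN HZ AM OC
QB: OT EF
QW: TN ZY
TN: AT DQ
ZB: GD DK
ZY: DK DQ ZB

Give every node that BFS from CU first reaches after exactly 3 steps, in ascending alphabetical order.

AM, HZ, OC, ZB

Level 0: CU
Level 1: DK, EF, GD, KL, TN
Level 2: AT, DQ, OT, OW, QB, QW, ZY
Level 3: AM, HZ, OC, ZB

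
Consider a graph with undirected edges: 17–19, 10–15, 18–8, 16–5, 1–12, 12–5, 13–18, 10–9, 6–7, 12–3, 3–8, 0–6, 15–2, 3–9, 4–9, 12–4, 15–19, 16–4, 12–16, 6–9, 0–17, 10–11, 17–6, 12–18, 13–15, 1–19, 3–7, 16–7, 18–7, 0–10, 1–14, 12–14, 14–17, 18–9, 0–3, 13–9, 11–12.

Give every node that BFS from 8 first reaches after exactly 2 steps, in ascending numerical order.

Level 0: 8
Level 1: 3, 18
Level 2: 0, 7, 9, 12, 13
Level 3: 1, 4, 5, 6, 10, 11, 14, 15, 16, 17
Level 4: 2, 19

0, 7, 9, 12, 13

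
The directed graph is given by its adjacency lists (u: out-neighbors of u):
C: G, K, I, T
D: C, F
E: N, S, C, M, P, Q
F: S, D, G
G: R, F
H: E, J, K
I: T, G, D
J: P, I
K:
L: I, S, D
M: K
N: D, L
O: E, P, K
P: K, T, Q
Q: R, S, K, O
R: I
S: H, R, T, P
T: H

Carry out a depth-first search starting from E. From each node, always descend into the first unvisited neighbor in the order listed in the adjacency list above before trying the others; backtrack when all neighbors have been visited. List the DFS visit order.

Visit E
E → N
N → D
D → C
C → G
G → R
R → I
I → T
T → H
H → J
J → P
P → K
P → Q
Q → S
Q → O
G → F
N → L
E → M

E N D C G R I T H J P K Q S O F L M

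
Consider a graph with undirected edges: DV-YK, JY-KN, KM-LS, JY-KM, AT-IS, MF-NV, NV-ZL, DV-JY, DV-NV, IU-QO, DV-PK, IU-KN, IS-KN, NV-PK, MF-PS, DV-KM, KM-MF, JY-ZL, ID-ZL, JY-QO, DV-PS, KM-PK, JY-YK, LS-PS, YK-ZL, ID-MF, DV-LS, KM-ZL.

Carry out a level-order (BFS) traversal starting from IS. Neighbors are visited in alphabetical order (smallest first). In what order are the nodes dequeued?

IS AT KN IU JY QO DV KM YK ZL LS NV PK PS MF ID

Visit IS; enqueue AT, KN → queue [AT, KN]
Visit AT → queue [KN]
Visit KN; enqueue IU, JY → queue [IU, JY]
Visit IU; enqueue QO → queue [JY, QO]
Visit JY; enqueue DV, KM, YK, ZL → queue [QO, DV, KM, YK, ZL]
Visit QO → queue [DV, KM, YK, ZL]
Visit DV; enqueue LS, NV, PK, PS → queue [KM, YK, ZL, LS, NV, PK, PS]
Visit KM; enqueue MF → queue [YK, ZL, LS, NV, PK, PS, MF]
Visit YK → queue [ZL, LS, NV, PK, PS, MF]
Visit ZL; enqueue ID → queue [LS, NV, PK, PS, MF, ID]
Visit LS → queue [NV, PK, PS, MF, ID]
Visit NV → queue [PK, PS, MF, ID]
Visit PK → queue [PS, MF, ID]
Visit PS → queue [MF, ID]
Visit MF → queue [ID]
Visit ID → queue []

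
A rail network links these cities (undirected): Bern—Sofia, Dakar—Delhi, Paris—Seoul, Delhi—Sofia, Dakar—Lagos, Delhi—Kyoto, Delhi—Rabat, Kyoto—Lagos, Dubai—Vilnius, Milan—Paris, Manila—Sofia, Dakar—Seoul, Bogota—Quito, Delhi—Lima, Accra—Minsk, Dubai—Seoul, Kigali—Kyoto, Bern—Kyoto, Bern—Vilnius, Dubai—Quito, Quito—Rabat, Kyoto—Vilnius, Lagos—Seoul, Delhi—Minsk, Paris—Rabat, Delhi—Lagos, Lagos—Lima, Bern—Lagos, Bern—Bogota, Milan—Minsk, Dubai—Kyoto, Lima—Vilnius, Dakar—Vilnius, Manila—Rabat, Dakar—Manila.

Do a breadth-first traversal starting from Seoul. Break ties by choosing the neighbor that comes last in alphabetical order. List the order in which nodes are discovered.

Visit Seoul; enqueue Paris, Lagos, Dubai, Dakar → queue [Paris, Lagos, Dubai, Dakar]
Visit Paris; enqueue Rabat, Milan → queue [Lagos, Dubai, Dakar, Rabat, Milan]
Visit Lagos; enqueue Lima, Kyoto, Delhi, Bern → queue [Dubai, Dakar, Rabat, Milan, Lima, Kyoto, Delhi, Bern]
Visit Dubai; enqueue Vilnius, Quito → queue [Dakar, Rabat, Milan, Lima, Kyoto, Delhi, Bern, Vilnius, Quito]
Visit Dakar; enqueue Manila → queue [Rabat, Milan, Lima, Kyoto, Delhi, Bern, Vilnius, Quito, Manila]
Visit Rabat → queue [Milan, Lima, Kyoto, Delhi, Bern, Vilnius, Quito, Manila]
Visit Milan; enqueue Minsk → queue [Lima, Kyoto, Delhi, Bern, Vilnius, Quito, Manila, Minsk]
Visit Lima → queue [Kyoto, Delhi, Bern, Vilnius, Quito, Manila, Minsk]
Visit Kyoto; enqueue Kigali → queue [Delhi, Bern, Vilnius, Quito, Manila, Minsk, Kigali]
Visit Delhi; enqueue Sofia → queue [Bern, Vilnius, Quito, Manila, Minsk, Kigali, Sofia]
Visit Bern; enqueue Bogota → queue [Vilnius, Quito, Manila, Minsk, Kigali, Sofia, Bogota]
Visit Vilnius → queue [Quito, Manila, Minsk, Kigali, Sofia, Bogota]
Visit Quito → queue [Manila, Minsk, Kigali, Sofia, Bogota]
Visit Manila → queue [Minsk, Kigali, Sofia, Bogota]
Visit Minsk; enqueue Accra → queue [Kigali, Sofia, Bogota, Accra]
Visit Kigali → queue [Sofia, Bogota, Accra]
Visit Sofia → queue [Bogota, Accra]
Visit Bogota → queue [Accra]
Visit Accra → queue []

Seoul -> Paris -> Lagos -> Dubai -> Dakar -> Rabat -> Milan -> Lima -> Kyoto -> Delhi -> Bern -> Vilnius -> Quito -> Manila -> Minsk -> Kigali -> Sofia -> Bogota -> Accra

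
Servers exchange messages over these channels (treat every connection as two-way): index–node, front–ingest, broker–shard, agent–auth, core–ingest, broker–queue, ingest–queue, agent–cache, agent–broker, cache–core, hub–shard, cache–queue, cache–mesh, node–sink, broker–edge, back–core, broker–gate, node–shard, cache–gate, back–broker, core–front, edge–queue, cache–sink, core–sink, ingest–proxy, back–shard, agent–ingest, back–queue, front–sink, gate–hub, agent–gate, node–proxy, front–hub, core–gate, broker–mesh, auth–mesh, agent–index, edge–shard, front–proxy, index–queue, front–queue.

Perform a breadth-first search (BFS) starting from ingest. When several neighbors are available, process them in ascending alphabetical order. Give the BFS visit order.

Visit ingest; enqueue agent, core, front, proxy, queue → queue [agent, core, front, proxy, queue]
Visit agent; enqueue auth, broker, cache, gate, index → queue [core, front, proxy, queue, auth, broker, cache, gate, index]
Visit core; enqueue back, sink → queue [front, proxy, queue, auth, broker, cache, gate, index, back, sink]
Visit front; enqueue hub → queue [proxy, queue, auth, broker, cache, gate, index, back, sink, hub]
Visit proxy; enqueue node → queue [queue, auth, broker, cache, gate, index, back, sink, hub, node]
Visit queue; enqueue edge → queue [auth, broker, cache, gate, index, back, sink, hub, node, edge]
Visit auth; enqueue mesh → queue [broker, cache, gate, index, back, sink, hub, node, edge, mesh]
Visit broker; enqueue shard → queue [cache, gate, index, back, sink, hub, node, edge, mesh, shard]
Visit cache → queue [gate, index, back, sink, hub, node, edge, mesh, shard]
Visit gate → queue [index, back, sink, hub, node, edge, mesh, shard]
Visit index → queue [back, sink, hub, node, edge, mesh, shard]
Visit back → queue [sink, hub, node, edge, mesh, shard]
Visit sink → queue [hub, node, edge, mesh, shard]
Visit hub → queue [node, edge, mesh, shard]
Visit node → queue [edge, mesh, shard]
Visit edge → queue [mesh, shard]
Visit mesh → queue [shard]
Visit shard → queue []

ingest, agent, core, front, proxy, queue, auth, broker, cache, gate, index, back, sink, hub, node, edge, mesh, shard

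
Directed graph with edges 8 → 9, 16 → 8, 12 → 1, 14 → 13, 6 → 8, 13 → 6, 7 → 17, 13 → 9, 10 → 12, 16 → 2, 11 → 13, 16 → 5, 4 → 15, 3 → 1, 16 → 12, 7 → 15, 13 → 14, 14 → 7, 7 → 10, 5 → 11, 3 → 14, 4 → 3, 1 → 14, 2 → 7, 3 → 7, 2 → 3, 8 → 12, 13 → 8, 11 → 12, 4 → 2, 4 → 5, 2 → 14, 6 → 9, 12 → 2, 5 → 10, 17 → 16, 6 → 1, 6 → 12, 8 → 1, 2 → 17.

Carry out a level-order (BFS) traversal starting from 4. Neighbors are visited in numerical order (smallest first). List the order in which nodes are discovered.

Visit 4; enqueue 2, 3, 5, 15 → queue [2, 3, 5, 15]
Visit 2; enqueue 7, 14, 17 → queue [3, 5, 15, 7, 14, 17]
Visit 3; enqueue 1 → queue [5, 15, 7, 14, 17, 1]
Visit 5; enqueue 10, 11 → queue [15, 7, 14, 17, 1, 10, 11]
Visit 15 → queue [7, 14, 17, 1, 10, 11]
Visit 7 → queue [14, 17, 1, 10, 11]
Visit 14; enqueue 13 → queue [17, 1, 10, 11, 13]
Visit 17; enqueue 16 → queue [1, 10, 11, 13, 16]
Visit 1 → queue [10, 11, 13, 16]
Visit 10; enqueue 12 → queue [11, 13, 16, 12]
Visit 11 → queue [13, 16, 12]
Visit 13; enqueue 6, 8, 9 → queue [16, 12, 6, 8, 9]
Visit 16 → queue [12, 6, 8, 9]
Visit 12 → queue [6, 8, 9]
Visit 6 → queue [8, 9]
Visit 8 → queue [9]
Visit 9 → queue []

4 → 2 → 3 → 5 → 15 → 7 → 14 → 17 → 1 → 10 → 11 → 13 → 16 → 12 → 6 → 8 → 9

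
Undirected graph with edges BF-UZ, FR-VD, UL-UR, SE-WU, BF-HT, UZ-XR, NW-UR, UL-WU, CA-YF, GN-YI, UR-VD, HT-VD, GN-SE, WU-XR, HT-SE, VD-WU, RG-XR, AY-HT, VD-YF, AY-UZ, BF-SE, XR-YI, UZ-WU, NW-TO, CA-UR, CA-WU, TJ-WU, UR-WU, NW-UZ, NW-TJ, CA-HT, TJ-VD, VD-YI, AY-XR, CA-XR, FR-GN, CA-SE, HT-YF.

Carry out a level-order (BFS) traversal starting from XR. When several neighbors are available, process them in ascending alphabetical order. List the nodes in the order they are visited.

Visit XR; enqueue AY, CA, RG, UZ, WU, YI → queue [AY, CA, RG, UZ, WU, YI]
Visit AY; enqueue HT → queue [CA, RG, UZ, WU, YI, HT]
Visit CA; enqueue SE, UR, YF → queue [RG, UZ, WU, YI, HT, SE, UR, YF]
Visit RG → queue [UZ, WU, YI, HT, SE, UR, YF]
Visit UZ; enqueue BF, NW → queue [WU, YI, HT, SE, UR, YF, BF, NW]
Visit WU; enqueue TJ, UL, VD → queue [YI, HT, SE, UR, YF, BF, NW, TJ, UL, VD]
Visit YI; enqueue GN → queue [HT, SE, UR, YF, BF, NW, TJ, UL, VD, GN]
Visit HT → queue [SE, UR, YF, BF, NW, TJ, UL, VD, GN]
Visit SE → queue [UR, YF, BF, NW, TJ, UL, VD, GN]
Visit UR → queue [YF, BF, NW, TJ, UL, VD, GN]
Visit YF → queue [BF, NW, TJ, UL, VD, GN]
Visit BF → queue [NW, TJ, UL, VD, GN]
Visit NW; enqueue TO → queue [TJ, UL, VD, GN, TO]
Visit TJ → queue [UL, VD, GN, TO]
Visit UL → queue [VD, GN, TO]
Visit VD; enqueue FR → queue [GN, TO, FR]
Visit GN → queue [TO, FR]
Visit TO → queue [FR]
Visit FR → queue []

XR AY CA RG UZ WU YI HT SE UR YF BF NW TJ UL VD GN TO FR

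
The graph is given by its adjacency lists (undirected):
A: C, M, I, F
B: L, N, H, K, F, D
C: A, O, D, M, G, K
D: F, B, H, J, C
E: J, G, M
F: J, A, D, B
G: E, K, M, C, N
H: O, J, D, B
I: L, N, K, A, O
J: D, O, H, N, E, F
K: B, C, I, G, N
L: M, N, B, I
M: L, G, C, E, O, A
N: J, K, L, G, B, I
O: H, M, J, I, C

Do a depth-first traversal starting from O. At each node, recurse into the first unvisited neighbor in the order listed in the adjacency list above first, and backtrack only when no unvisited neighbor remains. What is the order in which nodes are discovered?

O → H → J → D → F → A → C → M → L → N → K → B → I → G → E

Visit O
O → H
H → J
J → D
D → F
F → A
A → C
C → M
M → L
L → N
N → K
K → B
K → I
K → G
G → E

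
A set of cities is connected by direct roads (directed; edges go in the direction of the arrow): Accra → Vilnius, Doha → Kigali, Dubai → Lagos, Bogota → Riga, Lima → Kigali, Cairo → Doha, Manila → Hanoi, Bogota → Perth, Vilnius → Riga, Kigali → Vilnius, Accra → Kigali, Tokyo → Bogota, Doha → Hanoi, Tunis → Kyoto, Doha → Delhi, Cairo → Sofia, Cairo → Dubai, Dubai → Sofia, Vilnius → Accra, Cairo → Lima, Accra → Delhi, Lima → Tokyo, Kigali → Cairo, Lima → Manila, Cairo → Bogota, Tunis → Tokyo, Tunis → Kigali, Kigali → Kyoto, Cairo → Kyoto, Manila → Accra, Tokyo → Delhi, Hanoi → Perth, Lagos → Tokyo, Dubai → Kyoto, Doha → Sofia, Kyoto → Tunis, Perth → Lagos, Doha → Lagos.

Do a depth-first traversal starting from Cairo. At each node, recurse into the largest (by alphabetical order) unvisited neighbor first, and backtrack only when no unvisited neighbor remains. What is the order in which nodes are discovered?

Cairo, Sofia, Lima, Tokyo, Delhi, Bogota, Riga, Perth, Lagos, Manila, Hanoi, Accra, Vilnius, Kigali, Kyoto, Tunis, Dubai, Doha

Visit Cairo
Cairo → Sofia
Cairo → Lima
Lima → Tokyo
Tokyo → Delhi
Tokyo → Bogota
Bogota → Riga
Bogota → Perth
Perth → Lagos
Lima → Manila
Manila → Hanoi
Manila → Accra
Accra → Vilnius
Accra → Kigali
Kigali → Kyoto
Kyoto → Tunis
Cairo → Dubai
Cairo → Doha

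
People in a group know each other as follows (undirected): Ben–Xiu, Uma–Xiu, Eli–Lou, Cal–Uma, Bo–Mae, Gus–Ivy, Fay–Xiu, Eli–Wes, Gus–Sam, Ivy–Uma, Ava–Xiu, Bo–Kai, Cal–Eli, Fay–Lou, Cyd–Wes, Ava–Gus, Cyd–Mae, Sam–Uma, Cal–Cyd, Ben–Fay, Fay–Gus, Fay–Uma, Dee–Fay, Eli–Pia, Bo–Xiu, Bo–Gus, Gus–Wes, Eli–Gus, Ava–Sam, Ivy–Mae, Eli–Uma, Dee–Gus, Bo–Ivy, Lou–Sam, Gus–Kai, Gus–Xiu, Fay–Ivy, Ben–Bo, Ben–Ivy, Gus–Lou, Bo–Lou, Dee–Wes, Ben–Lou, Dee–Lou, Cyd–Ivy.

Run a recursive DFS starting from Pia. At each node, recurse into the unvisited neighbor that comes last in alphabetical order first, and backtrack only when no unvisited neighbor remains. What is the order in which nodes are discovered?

Pia → Eli → Wes → Gus → Xiu → Uma → Sam → Lou → Fay → Ivy → Mae → Cyd → Cal → Bo → Kai → Ben → Dee → Ava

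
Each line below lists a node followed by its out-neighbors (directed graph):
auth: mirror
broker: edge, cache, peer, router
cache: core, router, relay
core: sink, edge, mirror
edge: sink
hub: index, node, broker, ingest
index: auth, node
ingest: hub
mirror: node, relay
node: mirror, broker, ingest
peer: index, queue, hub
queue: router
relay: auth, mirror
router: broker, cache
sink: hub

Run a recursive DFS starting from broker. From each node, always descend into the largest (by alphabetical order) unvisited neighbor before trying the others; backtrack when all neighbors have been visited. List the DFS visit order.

Visit broker
broker → router
router → cache
cache → relay
relay → mirror
mirror → node
node → ingest
ingest → hub
hub → index
index → auth
cache → core
core → sink
core → edge
broker → peer
peer → queue

broker, router, cache, relay, mirror, node, ingest, hub, index, auth, core, sink, edge, peer, queue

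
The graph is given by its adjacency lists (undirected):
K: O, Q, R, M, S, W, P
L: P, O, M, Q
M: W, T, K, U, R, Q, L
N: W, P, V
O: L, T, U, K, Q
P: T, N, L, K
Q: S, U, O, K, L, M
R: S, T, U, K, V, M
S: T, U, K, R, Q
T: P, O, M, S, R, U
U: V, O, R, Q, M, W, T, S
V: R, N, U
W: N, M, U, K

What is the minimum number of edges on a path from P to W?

2

Level 0: P
Level 1: K, L, N, T
Level 2: M, O, Q, R, S, U, V, W
W first appears at level 2.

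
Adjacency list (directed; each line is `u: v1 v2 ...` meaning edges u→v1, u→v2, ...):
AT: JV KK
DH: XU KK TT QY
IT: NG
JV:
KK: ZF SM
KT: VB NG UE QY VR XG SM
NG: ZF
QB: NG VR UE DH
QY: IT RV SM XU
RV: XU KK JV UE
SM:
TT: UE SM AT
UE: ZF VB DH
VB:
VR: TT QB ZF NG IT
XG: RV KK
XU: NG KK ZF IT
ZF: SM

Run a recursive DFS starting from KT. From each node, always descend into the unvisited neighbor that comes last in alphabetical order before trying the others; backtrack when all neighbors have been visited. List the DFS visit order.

KT -> XG -> RV -> XU -> ZF -> SM -> NG -> KK -> IT -> UE -> VB -> DH -> TT -> AT -> JV -> QY -> VR -> QB

Visit KT
KT → XG
XG → RV
RV → XU
XU → ZF
ZF → SM
XU → NG
XU → KK
XU → IT
RV → UE
UE → VB
UE → DH
DH → TT
TT → AT
AT → JV
DH → QY
KT → VR
VR → QB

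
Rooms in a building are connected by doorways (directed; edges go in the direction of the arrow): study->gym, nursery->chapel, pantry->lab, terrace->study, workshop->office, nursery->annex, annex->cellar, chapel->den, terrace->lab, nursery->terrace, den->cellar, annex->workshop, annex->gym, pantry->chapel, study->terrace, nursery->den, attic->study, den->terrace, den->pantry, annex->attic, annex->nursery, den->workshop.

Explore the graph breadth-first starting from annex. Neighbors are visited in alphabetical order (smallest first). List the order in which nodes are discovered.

Visit annex; enqueue attic, cellar, gym, nursery, workshop → queue [attic, cellar, gym, nursery, workshop]
Visit attic; enqueue study → queue [cellar, gym, nursery, workshop, study]
Visit cellar → queue [gym, nursery, workshop, study]
Visit gym → queue [nursery, workshop, study]
Visit nursery; enqueue chapel, den, terrace → queue [workshop, study, chapel, den, terrace]
Visit workshop; enqueue office → queue [study, chapel, den, terrace, office]
Visit study → queue [chapel, den, terrace, office]
Visit chapel → queue [den, terrace, office]
Visit den; enqueue pantry → queue [terrace, office, pantry]
Visit terrace; enqueue lab → queue [office, pantry, lab]
Visit office → queue [pantry, lab]
Visit pantry → queue [lab]
Visit lab → queue []

annex → attic → cellar → gym → nursery → workshop → study → chapel → den → terrace → office → pantry → lab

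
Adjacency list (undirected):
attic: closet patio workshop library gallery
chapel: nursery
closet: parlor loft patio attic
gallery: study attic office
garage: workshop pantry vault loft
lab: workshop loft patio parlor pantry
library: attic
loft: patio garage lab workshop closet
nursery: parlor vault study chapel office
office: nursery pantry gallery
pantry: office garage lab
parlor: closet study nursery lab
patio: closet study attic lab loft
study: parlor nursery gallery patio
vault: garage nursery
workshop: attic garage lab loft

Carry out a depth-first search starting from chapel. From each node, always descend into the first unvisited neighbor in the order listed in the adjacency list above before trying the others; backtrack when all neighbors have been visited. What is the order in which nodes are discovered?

chapel, nursery, parlor, closet, loft, patio, study, gallery, attic, workshop, garage, pantry, office, lab, vault, library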